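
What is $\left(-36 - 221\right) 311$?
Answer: $-79927$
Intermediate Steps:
$\left(-36 - 221\right) 311 = \left(-257\right) 311 = -79927$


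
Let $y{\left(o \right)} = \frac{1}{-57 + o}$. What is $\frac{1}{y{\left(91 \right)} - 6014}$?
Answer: $- \frac{34}{204475} \approx -0.00016628$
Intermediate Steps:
$\frac{1}{y{\left(91 \right)} - 6014} = \frac{1}{\frac{1}{-57 + 91} - 6014} = \frac{1}{\frac{1}{34} - 6014} = \frac{1}{- \frac{204475}{34}} = - \frac{34}{204475}$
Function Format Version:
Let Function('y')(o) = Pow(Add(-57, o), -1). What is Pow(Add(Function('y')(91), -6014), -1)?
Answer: Rational(-34, 204475) ≈ -0.00016628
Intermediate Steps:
Pow(Add(Function('y')(91), -6014), -1) = Pow(Add(Pow(Add(-57, 91), -1), -6014), -1) = Pow(Add(Pow(34, -1), -6014), -1) = Pow(Add(Rational(1, 34), -6014), -1) = Pow(Rational(-204475, 34), -1) = Rational(-34, 204475)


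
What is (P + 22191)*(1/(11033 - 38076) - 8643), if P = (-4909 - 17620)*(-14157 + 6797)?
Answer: -38761201498052150/27043 ≈ -1.4333e+12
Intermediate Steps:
P = 165813440 (P = -22529*(-7360) = 165813440)
(P + 22191)*(1/(11033 - 38076) - 8643) = (165813440 + 22191)*(1/(11033 - 38076) - 8643) = 165835631*(1/(-27043) - 8643) = 165835631*(-1/27043 - 8643) = 165835631*(-233732650/27043) = -38761201498052150/27043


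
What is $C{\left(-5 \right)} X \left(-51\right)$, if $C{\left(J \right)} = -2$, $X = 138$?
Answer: $14076$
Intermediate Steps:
$C{\left(-5 \right)} X \left(-51\right) = \left(-2\right) 138 \left(-51\right) = \left(-276\right) \left(-51\right) = 14076$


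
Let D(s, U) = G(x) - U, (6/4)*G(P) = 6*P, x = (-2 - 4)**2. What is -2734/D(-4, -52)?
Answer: -1367/98 ≈ -13.949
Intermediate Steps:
x = 36 (x = (-6)**2 = 36)
G(P) = 4*P (G(P) = 2*(6*P)/3 = 4*P)
D(s, U) = 144 - U (D(s, U) = 4*36 - U = 144 - U)
-2734/D(-4, -52) = -2734/(144 - 1*(-52)) = -2734/(144 + 52) = -2734/196 = -2734*1/196 = -1367/98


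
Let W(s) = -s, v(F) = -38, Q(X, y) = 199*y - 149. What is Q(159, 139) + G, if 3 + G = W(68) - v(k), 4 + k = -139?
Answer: 27479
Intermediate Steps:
k = -143 (k = -4 - 139 = -143)
Q(X, y) = -149 + 199*y
G = -33 (G = -3 + (-1*68 - 1*(-38)) = -3 + (-68 + 38) = -3 - 30 = -33)
Q(159, 139) + G = (-149 + 199*139) - 33 = (-149 + 27661) - 33 = 27512 - 33 = 27479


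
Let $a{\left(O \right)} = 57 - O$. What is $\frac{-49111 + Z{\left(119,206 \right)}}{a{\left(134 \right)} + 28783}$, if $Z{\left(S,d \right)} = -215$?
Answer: $- \frac{24663}{14353} \approx -1.7183$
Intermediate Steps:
$\frac{-49111 + Z{\left(119,206 \right)}}{a{\left(134 \right)} + 28783} = \frac{-49111 - 215}{\left(57 - 134\right) + 28783} = - \frac{49326}{\left(57 - 134\right) + 28783} = - \frac{49326}{-77 + 28783} = - \frac{49326}{28706} = \left(-49326\right) \frac{1}{28706} = - \frac{24663}{14353}$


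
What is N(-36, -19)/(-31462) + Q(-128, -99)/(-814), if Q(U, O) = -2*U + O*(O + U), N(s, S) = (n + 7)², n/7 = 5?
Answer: -358267847/12805034 ≈ -27.979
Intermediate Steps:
n = 35 (n = 7*5 = 35)
N(s, S) = 1764 (N(s, S) = (35 + 7)² = 42² = 1764)
N(-36, -19)/(-31462) + Q(-128, -99)/(-814) = 1764/(-31462) + ((-99)² - 2*(-128) - 99*(-128))/(-814) = 1764*(-1/31462) + (9801 + 256 + 12672)*(-1/814) = -882/15731 + 22729*(-1/814) = -882/15731 - 22729/814 = -358267847/12805034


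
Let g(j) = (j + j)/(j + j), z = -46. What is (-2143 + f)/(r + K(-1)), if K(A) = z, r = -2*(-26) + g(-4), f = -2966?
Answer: -5109/7 ≈ -729.86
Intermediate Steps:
g(j) = 1 (g(j) = (2*j)/((2*j)) = (2*j)*(1/(2*j)) = 1)
r = 53 (r = -2*(-26) + 1 = 52 + 1 = 53)
K(A) = -46
(-2143 + f)/(r + K(-1)) = (-2143 - 2966)/(53 - 46) = -5109/7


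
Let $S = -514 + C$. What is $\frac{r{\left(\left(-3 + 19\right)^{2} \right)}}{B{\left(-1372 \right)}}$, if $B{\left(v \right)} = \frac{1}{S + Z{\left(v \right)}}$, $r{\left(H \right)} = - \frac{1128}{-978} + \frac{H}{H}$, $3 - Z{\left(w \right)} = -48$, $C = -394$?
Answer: $- \frac{300807}{163} \approx -1845.4$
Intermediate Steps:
$Z{\left(w \right)} = 51$ ($Z{\left(w \right)} = 3 - -48 = 3 + 48 = 51$)
$S = -908$ ($S = -514 - 394 = -908$)
$r{\left(H \right)} = \frac{351}{163}$ ($r{\left(H \right)} = \left(-1128\right) \left(- \frac{1}{978}\right) + 1 = \frac{188}{163} + 1 = \frac{351}{163}$)
$B{\left(v \right)} = - \frac{1}{857}$ ($B{\left(v \right)} = \frac{1}{-908 + 51} = \frac{1}{-857} = - \frac{1}{857}$)
$\frac{r{\left(\left(-3 + 19\right)^{2} \right)}}{B{\left(-1372 \right)}} = \frac{351}{163 \left(- \frac{1}{857}\right)} = \frac{351}{163} \left(-857\right) = - \frac{300807}{163}$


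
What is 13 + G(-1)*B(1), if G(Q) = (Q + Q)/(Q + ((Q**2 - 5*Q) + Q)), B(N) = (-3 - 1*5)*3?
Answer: 25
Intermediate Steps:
B(N) = -24 (B(N) = (-3 - 5)*3 = -8*3 = -24)
G(Q) = 2*Q/(Q**2 - 3*Q) (G(Q) = (2*Q)/(Q + (Q**2 - 4*Q)) = (2*Q)/(Q**2 - 3*Q) = 2*Q/(Q**2 - 3*Q))
13 + G(-1)*B(1) = 13 + (2/(-3 - 1))*(-24) = 13 + (2/(-4))*(-24) = 13 + (2*(-1/4))*(-24) = 13 - 1/2*(-24) = 13 + 12 = 25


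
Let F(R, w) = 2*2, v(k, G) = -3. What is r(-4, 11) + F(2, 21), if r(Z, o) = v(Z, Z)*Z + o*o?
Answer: 137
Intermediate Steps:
F(R, w) = 4
r(Z, o) = o² - 3*Z (r(Z, o) = -3*Z + o*o = -3*Z + o² = o² - 3*Z)
r(-4, 11) + F(2, 21) = (11² - 3*(-4)) + 4 = (121 + 12) + 4 = 133 + 4 = 137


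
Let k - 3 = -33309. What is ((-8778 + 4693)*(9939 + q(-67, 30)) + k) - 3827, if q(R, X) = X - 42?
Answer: -40588928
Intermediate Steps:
k = -33306 (k = 3 - 33309 = -33306)
q(R, X) = -42 + X
((-8778 + 4693)*(9939 + q(-67, 30)) + k) - 3827 = ((-8778 + 4693)*(9939 + (-42 + 30)) - 33306) - 3827 = (-4085*(9939 - 12) - 33306) - 3827 = (-4085*9927 - 33306) - 3827 = (-40551795 - 33306) - 3827 = -40585101 - 3827 = -40588928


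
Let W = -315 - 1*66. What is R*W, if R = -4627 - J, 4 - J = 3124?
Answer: 574167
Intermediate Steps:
J = -3120 (J = 4 - 1*3124 = 4 - 3124 = -3120)
W = -381 (W = -315 - 66 = -381)
R = -1507 (R = -4627 - 1*(-3120) = -4627 + 3120 = -1507)
R*W = -1507*(-381) = 574167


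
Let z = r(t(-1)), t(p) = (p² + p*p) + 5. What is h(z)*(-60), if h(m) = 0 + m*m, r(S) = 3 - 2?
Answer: -60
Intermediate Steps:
t(p) = 5 + 2*p² (t(p) = (p² + p²) + 5 = 2*p² + 5 = 5 + 2*p²)
r(S) = 1
z = 1
h(m) = m² (h(m) = 0 + m² = m²)
h(z)*(-60) = 1²*(-60) = 1*(-60) = -60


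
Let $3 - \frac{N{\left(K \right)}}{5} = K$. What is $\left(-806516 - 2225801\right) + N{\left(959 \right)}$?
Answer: $-3037097$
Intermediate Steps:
$N{\left(K \right)} = 15 - 5 K$
$\left(-806516 - 2225801\right) + N{\left(959 \right)} = \left(-806516 - 2225801\right) + \left(15 - 4795\right) = -3032317 - 4780 = -3037097$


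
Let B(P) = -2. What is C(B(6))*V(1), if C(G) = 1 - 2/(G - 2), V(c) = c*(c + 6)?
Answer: 21/2 ≈ 10.500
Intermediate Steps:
V(c) = c*(6 + c)
C(G) = 1 - 2/(-2 + G)
C(B(6))*V(1) = ((-4 - 2)/(-2 - 2))*(1*(6 + 1)) = (-6/(-4))*(1*7) = -¼*(-6)*7 = (3/2)*7 = 21/2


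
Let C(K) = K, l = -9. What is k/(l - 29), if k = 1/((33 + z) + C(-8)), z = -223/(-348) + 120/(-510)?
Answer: -2958/2855681 ≈ -0.0010358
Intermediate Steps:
z = 2399/5916 (z = -223*(-1/348) + 120*(-1/510) = 223/348 - 4/17 = 2399/5916 ≈ 0.40551)
k = 5916/150299 (k = 1/((33 + 2399/5916) - 8) = 1/(197627/5916 - 8) = 1/(150299/5916) = 5916/150299 ≈ 0.039362)
k/(l - 29) = (5916/150299)/(-9 - 29) = (5916/150299)/(-38) = -1/38*5916/150299 = -2958/2855681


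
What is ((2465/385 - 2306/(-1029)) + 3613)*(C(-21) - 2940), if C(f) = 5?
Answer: -120315582040/11319 ≈ -1.0630e+7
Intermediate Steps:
((2465/385 - 2306/(-1029)) + 3613)*(C(-21) - 2940) = ((2465/385 - 2306/(-1029)) + 3613)*(5 - 2940) = ((2465*(1/385) - 2306*(-1/1029)) + 3613)*(-2935) = ((493/77 + 2306/1029) + 3613)*(-2935) = (97837/11319 + 3613)*(-2935) = (40993384/11319)*(-2935) = -120315582040/11319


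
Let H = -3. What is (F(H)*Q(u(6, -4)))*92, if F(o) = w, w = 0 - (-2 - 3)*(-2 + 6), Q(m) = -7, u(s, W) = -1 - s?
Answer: -12880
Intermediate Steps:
w = 20 (w = 0 - (-5)*4 = 0 - 1*(-20) = 0 + 20 = 20)
F(o) = 20
(F(H)*Q(u(6, -4)))*92 = (20*(-7))*92 = -140*92 = -12880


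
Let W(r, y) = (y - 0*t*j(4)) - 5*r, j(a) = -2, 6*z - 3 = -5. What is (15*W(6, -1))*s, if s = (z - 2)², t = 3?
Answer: -7595/3 ≈ -2531.7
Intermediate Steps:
z = -⅓ (z = ½ + (⅙)*(-5) = ½ - ⅚ = -⅓ ≈ -0.33333)
s = 49/9 (s = (-⅓ - 2)² = (-7/3)² = 49/9 ≈ 5.4444)
W(r, y) = y - 5*r (W(r, y) = (y - 0*3*(-2)) - 5*r = (y - 0*(-2)) - 5*r = (y - 1*0) - 5*r = (y + 0) - 5*r = y - 5*r)
(15*W(6, -1))*s = (15*(-1 - 5*6))*(49/9) = (15*(-1 - 30))*(49/9) = (15*(-31))*(49/9) = -465*49/9 = -7595/3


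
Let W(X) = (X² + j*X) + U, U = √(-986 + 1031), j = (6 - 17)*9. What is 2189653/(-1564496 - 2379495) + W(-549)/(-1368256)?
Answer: -549886067675/674548668712 - 3*√5/1368256 ≈ -0.81520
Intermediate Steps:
j = -99 (j = -11*9 = -99)
U = 3*√5 (U = √45 = 3*√5 ≈ 6.7082)
W(X) = X² - 99*X + 3*√5 (W(X) = (X² - 99*X) + 3*√5 = X² - 99*X + 3*√5)
2189653/(-1564496 - 2379495) + W(-549)/(-1368256) = 2189653/(-1564496 - 2379495) + ((-549)² - 99*(-549) + 3*√5)/(-1368256) = 2189653/(-3943991) + (301401 + 54351 + 3*√5)*(-1/1368256) = 2189653*(-1/3943991) + (355752 + 3*√5)*(-1/1368256) = -2189653/3943991 + (-44469/171032 - 3*√5/1368256) = -549886067675/674548668712 - 3*√5/1368256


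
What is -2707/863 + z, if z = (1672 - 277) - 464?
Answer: 800746/863 ≈ 927.86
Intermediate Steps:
z = 931 (z = 1395 - 464 = 931)
-2707/863 + z = -2707/863 + 931 = 800746/863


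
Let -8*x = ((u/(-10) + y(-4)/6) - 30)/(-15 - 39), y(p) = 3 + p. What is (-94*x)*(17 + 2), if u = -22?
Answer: 749227/6480 ≈ 115.62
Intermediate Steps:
x = -839/12960 (x = -((-22/(-10) + (3 - 4)/6) - 30)/(8*(-15 - 39)) = -((-22*(-1/10) - 1*1/6) - 30)/(8*(-54)) = -((11/5 - 1/6) - 30)*(-1)/(8*54) = -(61/30 - 30)*(-1)/(8*54) = -(-839)*(-1)/(240*54) = -1/8*839/1620 = -839/12960 ≈ -0.064738)
(-94*x)*(17 + 2) = (-94*(-839/12960))*(17 + 2) = (39433/6480)*19 = 749227/6480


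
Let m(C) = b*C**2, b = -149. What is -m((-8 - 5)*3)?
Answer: 226629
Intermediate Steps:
m(C) = -149*C**2
-m((-8 - 5)*3) = -(-149)*((-8 - 5)*3)**2 = -(-149)*(-13*3)**2 = -(-149)*(-39)**2 = -(-149)*1521 = -1*(-226629) = 226629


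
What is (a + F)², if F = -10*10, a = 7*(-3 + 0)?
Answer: 14641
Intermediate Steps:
a = -21 (a = 7*(-3) = -21)
F = -100
(a + F)² = (-21 - 100)² = (-121)² = 14641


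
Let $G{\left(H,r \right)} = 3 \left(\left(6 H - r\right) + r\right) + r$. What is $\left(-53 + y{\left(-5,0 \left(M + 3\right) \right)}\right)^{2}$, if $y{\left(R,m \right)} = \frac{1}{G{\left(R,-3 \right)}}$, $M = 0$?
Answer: $\frac{24304900}{8649} \approx 2810.1$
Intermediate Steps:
$G{\left(H,r \right)} = r + 18 H$ ($G{\left(H,r \right)} = 3 \left(\left(- r + 6 H\right) + r\right) + r = 3 \cdot 6 H + r = 18 H + r = r + 18 H$)
$y{\left(R,m \right)} = \frac{1}{-3 + 18 R}$
$\left(-53 + y{\left(-5,0 \left(M + 3\right) \right)}\right)^{2} = \left(-53 + \frac{1}{3 \left(-1 + 6 \left(-5\right)\right)}\right)^{2} = \left(-53 + \frac{1}{3 \left(-1 - 30\right)}\right)^{2} = \left(-53 + \frac{1}{3 \left(-31\right)}\right)^{2} = \left(-53 + \frac{1}{3} \left(- \frac{1}{31}\right)\right)^{2} = \left(-53 - \frac{1}{93}\right)^{2} = \left(- \frac{4930}{93}\right)^{2} = \frac{24304900}{8649}$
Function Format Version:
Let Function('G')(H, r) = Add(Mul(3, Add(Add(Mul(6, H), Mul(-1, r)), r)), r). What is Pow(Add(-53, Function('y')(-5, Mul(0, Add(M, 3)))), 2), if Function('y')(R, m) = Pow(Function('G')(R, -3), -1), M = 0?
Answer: Rational(24304900, 8649) ≈ 2810.1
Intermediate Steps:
Function('G')(H, r) = Add(r, Mul(18, H)) (Function('G')(H, r) = Add(Mul(3, Add(Add(Mul(-1, r), Mul(6, H)), r)), r) = Add(Mul(3, Mul(6, H)), r) = Add(Mul(18, H), r) = Add(r, Mul(18, H)))
Function('y')(R, m) = Pow(Add(-3, Mul(18, R)), -1)
Pow(Add(-53, Function('y')(-5, Mul(0, Add(M, 3)))), 2) = Pow(Add(-53, Mul(Rational(1, 3), Pow(Add(-1, Mul(6, -5)), -1))), 2) = Pow(Add(-53, Mul(Rational(1, 3), Pow(Add(-1, -30), -1))), 2) = Pow(Add(-53, Mul(Rational(1, 3), Pow(-31, -1))), 2) = Pow(Add(-53, Mul(Rational(1, 3), Rational(-1, 31))), 2) = Pow(Add(-53, Rational(-1, 93)), 2) = Pow(Rational(-4930, 93), 2) = Rational(24304900, 8649)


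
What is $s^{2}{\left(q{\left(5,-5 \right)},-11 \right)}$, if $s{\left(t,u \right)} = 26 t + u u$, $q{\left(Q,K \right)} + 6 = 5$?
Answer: $9025$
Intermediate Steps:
$q{\left(Q,K \right)} = -1$ ($q{\left(Q,K \right)} = -6 + 5 = -1$)
$s{\left(t,u \right)} = u^{2} + 26 t$ ($s{\left(t,u \right)} = 26 t + u^{2} = u^{2} + 26 t$)
$s^{2}{\left(q{\left(5,-5 \right)},-11 \right)} = \left(\left(-11\right)^{2} + 26 \left(-1\right)\right)^{2} = \left(121 - 26\right)^{2} = 95^{2} = 9025$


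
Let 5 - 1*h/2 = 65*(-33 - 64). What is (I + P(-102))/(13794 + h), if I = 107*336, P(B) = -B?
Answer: 18027/13207 ≈ 1.3650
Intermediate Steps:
I = 35952
h = 12620 (h = 10 - 130*(-33 - 64) = 10 - 130*(-97) = 10 - 2*(-6305) = 10 + 12610 = 12620)
(I + P(-102))/(13794 + h) = (35952 - 1*(-102))/(13794 + 12620) = (35952 + 102)/26414 = 36054*(1/26414) = 18027/13207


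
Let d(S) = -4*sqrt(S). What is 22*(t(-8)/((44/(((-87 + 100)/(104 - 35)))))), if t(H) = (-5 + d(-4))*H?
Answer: 260/69 + 416*I/69 ≈ 3.7681 + 6.029*I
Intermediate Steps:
t(H) = H*(-5 - 8*I) (t(H) = (-5 - 8*I)*H = H*(-5 - 8*I))
22*(t(-8)/((44/(((-87 + 100)/(104 - 35)))))) = 22*((-1*(-8)*(5 + 8*I))/((44/(((-87 + 100)/(104 - 35)))))) = 22*((40 + 64*I)/((44/((13/69))))) = 22*((40 + 64*I)/((44/((13*(1/69)))))) = 22*((40 + 64*I)/((44/(13/69)))) = 22*((40 + 64*I)/((44*(69/13)))) = 22*((40 + 64*I)/(3036/13)) = 22*((40 + 64*I)*(13/3036)) = 22*(130/759 + 208*I/759) = 260/69 + 416*I/69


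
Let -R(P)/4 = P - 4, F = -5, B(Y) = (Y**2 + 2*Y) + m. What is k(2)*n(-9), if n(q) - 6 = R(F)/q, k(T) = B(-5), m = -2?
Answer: 26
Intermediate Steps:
B(Y) = -2 + Y**2 + 2*Y (B(Y) = (Y**2 + 2*Y) - 2 = -2 + Y**2 + 2*Y)
k(T) = 13 (k(T) = -2 + (-5)**2 + 2*(-5) = -2 + 25 - 10 = 13)
R(P) = 16 - 4*P (R(P) = -4*(P - 4) = -4*(-4 + P) = 16 - 4*P)
n(q) = 6 + 36/q (n(q) = 6 + (16 - 4*(-5))/q = 6 + (16 + 20)/q = 6 + 36/q)
k(2)*n(-9) = 13*(6 + 36/(-9)) = 13*(6 + 36*(-1/9)) = 13*(6 - 4) = 13*2 = 26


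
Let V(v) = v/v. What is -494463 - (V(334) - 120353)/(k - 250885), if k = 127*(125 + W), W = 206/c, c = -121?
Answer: -3518401102207/7115593 ≈ -4.9446e+5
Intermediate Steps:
W = -206/121 (W = 206/(-121) = 206*(-1/121) = -206/121 ≈ -1.7025)
V(v) = 1
k = 1894713/121 (k = 127*(125 - 206/121) = 127*(14919/121) = 1894713/121 ≈ 15659.)
-494463 - (V(334) - 120353)/(k - 250885) = -494463 - (1 - 120353)/(1894713/121 - 250885) = -494463 - (-120352)/(-28462372/121) = -494463 - (-120352)*(-121)/28462372 = -494463 - 1*3640648/7115593 = -494463 - 3640648/7115593 = -3518401102207/7115593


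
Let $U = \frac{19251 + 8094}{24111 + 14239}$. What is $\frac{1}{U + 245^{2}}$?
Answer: $\frac{7670}{460397219} \approx 1.666 \cdot 10^{-5}$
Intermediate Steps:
$U = \frac{5469}{7670}$ ($U = \frac{27345}{38350} = 27345 \cdot \frac{1}{38350} = \frac{5469}{7670} \approx 0.71304$)
$\frac{1}{U + 245^{2}} = \frac{1}{\frac{5469}{7670} + 245^{2}} = \frac{1}{\frac{5469}{7670} + 60025} = \frac{1}{\frac{460397219}{7670}} = \frac{7670}{460397219}$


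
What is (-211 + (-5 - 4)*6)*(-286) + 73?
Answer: 75863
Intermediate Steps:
(-211 + (-5 - 4)*6)*(-286) + 73 = (-211 - 9*6)*(-286) + 73 = (-211 - 54)*(-286) + 73 = -265*(-286) + 73 = 75790 + 73 = 75863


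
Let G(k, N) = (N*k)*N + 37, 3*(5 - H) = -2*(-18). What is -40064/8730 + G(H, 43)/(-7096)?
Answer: -42906191/15487020 ≈ -2.7705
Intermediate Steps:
H = -7 (H = 5 - (-2)*(-18)/3 = 5 - 1/3*36 = 5 - 12 = -7)
G(k, N) = 37 + k*N**2 (G(k, N) = k*N**2 + 37 = 37 + k*N**2)
-40064/8730 + G(H, 43)/(-7096) = -40064/8730 + (37 - 7*43**2)/(-7096) = -40064*1/8730 + (37 - 7*1849)*(-1/7096) = -20032/4365 + (37 - 12943)*(-1/7096) = -20032/4365 - 12906*(-1/7096) = -20032/4365 + 6453/3548 = -42906191/15487020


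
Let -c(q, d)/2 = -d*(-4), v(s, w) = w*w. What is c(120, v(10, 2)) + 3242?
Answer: 3210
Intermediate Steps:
v(s, w) = w**2
c(q, d) = -8*d (c(q, d) = -2*(-d)*(-4) = -8*d)
c(120, v(10, 2)) + 3242 = -8*2**2 + 3242 = -8*4 + 3242 = -32 + 3242 = 3210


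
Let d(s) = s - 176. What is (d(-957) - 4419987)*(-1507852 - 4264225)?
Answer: 25519045066240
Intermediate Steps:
d(s) = -176 + s
(d(-957) - 4419987)*(-1507852 - 4264225) = ((-176 - 957) - 4419987)*(-1507852 - 4264225) = (-1133 - 4419987)*(-5772077) = -4421120*(-5772077) = 25519045066240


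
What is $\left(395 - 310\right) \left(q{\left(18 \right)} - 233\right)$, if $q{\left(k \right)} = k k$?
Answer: $7735$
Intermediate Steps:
$q{\left(k \right)} = k^{2}$
$\left(395 - 310\right) \left(q{\left(18 \right)} - 233\right) = \left(395 - 310\right) \left(18^{2} - 233\right) = 85 \left(324 - 233\right) = 85 \cdot 91 = 7735$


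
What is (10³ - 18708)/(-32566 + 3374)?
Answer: 4427/7298 ≈ 0.60660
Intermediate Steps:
(10³ - 18708)/(-32566 + 3374) = (1000 - 18708)/(-29192) = -17708*(-1/29192) = 4427/7298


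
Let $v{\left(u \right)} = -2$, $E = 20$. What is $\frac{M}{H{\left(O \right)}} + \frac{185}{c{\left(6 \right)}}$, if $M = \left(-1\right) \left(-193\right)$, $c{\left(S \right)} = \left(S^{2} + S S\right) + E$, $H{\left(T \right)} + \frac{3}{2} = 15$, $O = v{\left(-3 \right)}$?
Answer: $\frac{40507}{2484} \approx 16.307$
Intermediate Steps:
$O = -2$
$H{\left(T \right)} = \frac{27}{2}$ ($H{\left(T \right)} = - \frac{3}{2} + 15 = \frac{27}{2}$)
$c{\left(S \right)} = 20 + 2 S^{2}$ ($c{\left(S \right)} = \left(S^{2} + S S\right) + 20 = \left(S^{2} + S^{2}\right) + 20 = 2 S^{2} + 20 = 20 + 2 S^{2}$)
$M = 193$
$\frac{M}{H{\left(O \right)}} + \frac{185}{c{\left(6 \right)}} = \frac{193}{\frac{27}{2}} + \frac{185}{20 + 2 \cdot 6^{2}} = 193 \cdot \frac{2}{27} + \frac{185}{20 + 2 \cdot 36} = \frac{386}{27} + \frac{185}{20 + 72} = \frac{386}{27} + \frac{185}{92} = \frac{40507}{2484}$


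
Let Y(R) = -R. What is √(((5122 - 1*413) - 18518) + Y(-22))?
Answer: I*√13787 ≈ 117.42*I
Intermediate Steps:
√(((5122 - 1*413) - 18518) + Y(-22)) = √(((5122 - 1*413) - 18518) - 1*(-22)) = √(((5122 - 413) - 18518) + 22) = √((4709 - 18518) + 22) = √(-13809 + 22) = √(-13787) = I*√13787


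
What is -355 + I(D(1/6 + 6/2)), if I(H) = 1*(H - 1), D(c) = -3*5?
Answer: -371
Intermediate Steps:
D(c) = -15
I(H) = -1 + H (I(H) = 1*(-1 + H) = -1 + H)
-355 + I(D(1/6 + 6/2)) = -355 + (-1 - 15) = -355 - 16 = -371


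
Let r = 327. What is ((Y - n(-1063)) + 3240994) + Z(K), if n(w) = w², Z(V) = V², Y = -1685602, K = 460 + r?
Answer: 1044792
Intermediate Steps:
K = 787 (K = 460 + 327 = 787)
((Y - n(-1063)) + 3240994) + Z(K) = ((-1685602 - 1*(-1063)²) + 3240994) + 787² = ((-1685602 - 1*1129969) + 3240994) + 619369 = ((-1685602 - 1129969) + 3240994) + 619369 = (-2815571 + 3240994) + 619369 = 425423 + 619369 = 1044792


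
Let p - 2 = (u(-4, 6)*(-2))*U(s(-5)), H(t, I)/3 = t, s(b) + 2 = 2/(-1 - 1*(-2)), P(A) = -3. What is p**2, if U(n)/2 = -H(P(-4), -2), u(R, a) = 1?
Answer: 1156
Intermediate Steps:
s(b) = 0 (s(b) = -2 + 2/(-1 - 1*(-2)) = -2 + 2/(-1 + 2) = -2 + 2/1 = -2 + 2*1 = -2 + 2 = 0)
H(t, I) = 3*t
U(n) = 18 (U(n) = 2*(-3*(-3)) = 2*(-1*(-9)) = 2*9 = 18)
p = -34 (p = 2 + (1*(-2))*18 = 2 - 2*18 = 2 - 36 = -34)
p**2 = (-34)**2 = 1156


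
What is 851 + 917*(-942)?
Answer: -862963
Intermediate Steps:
851 + 917*(-942) = 851 - 863814 = -862963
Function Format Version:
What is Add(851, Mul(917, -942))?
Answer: -862963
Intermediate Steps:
Add(851, Mul(917, -942)) = Add(851, -863814) = -862963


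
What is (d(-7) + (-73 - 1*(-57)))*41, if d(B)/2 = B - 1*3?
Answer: -1476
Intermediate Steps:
d(B) = -6 + 2*B (d(B) = 2*(B - 1*3) = 2*(B - 3) = 2*(-3 + B) = -6 + 2*B)
(d(-7) + (-73 - 1*(-57)))*41 = ((-6 + 2*(-7)) + (-73 - 1*(-57)))*41 = ((-6 - 14) + (-73 + 57))*41 = (-20 - 16)*41 = -36*41 = -1476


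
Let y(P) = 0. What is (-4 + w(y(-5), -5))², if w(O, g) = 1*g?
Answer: 81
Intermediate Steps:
w(O, g) = g
(-4 + w(y(-5), -5))² = (-4 - 5)² = (-9)² = 81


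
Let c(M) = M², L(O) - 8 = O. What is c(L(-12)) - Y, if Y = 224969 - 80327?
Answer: -144626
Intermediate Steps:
L(O) = 8 + O
Y = 144642
c(L(-12)) - Y = (8 - 12)² - 1*144642 = (-4)² - 144642 = 16 - 144642 = -144626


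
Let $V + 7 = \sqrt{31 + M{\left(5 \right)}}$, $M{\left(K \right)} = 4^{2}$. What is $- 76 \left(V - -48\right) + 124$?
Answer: $-2992 - 76 \sqrt{47} \approx -3513.0$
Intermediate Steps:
$M{\left(K \right)} = 16$
$V = -7 + \sqrt{47}$ ($V = -7 + \sqrt{31 + 16} = -7 + \sqrt{47} \approx -0.14435$)
$- 76 \left(V - -48\right) + 124 = - 76 \left(\left(-7 + \sqrt{47}\right) - -48\right) + 124 = - 76 \left(\left(-7 + \sqrt{47}\right) + 48\right) + 124 = - 76 \left(41 + \sqrt{47}\right) + 124 = \left(-3116 - 76 \sqrt{47}\right) + 124 = -2992 - 76 \sqrt{47}$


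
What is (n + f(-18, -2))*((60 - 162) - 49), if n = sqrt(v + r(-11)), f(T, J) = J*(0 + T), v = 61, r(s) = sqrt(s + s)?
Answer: -5436 - 151*sqrt(61 + I*sqrt(22)) ≈ -6616.2 - 45.308*I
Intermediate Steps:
r(s) = sqrt(2)*sqrt(s) (r(s) = sqrt(2*s) = sqrt(2)*sqrt(s))
f(T, J) = J*T
n = sqrt(61 + I*sqrt(22)) (n = sqrt(61 + sqrt(2)*sqrt(-11)) = sqrt(61 + sqrt(2)*(I*sqrt(11))) = sqrt(61 + I*sqrt(22)) ≈ 7.816 + 0.30005*I)
(n + f(-18, -2))*((60 - 162) - 49) = (sqrt(61 + I*sqrt(22)) - 2*(-18))*((60 - 162) - 49) = (sqrt(61 + I*sqrt(22)) + 36)*(-102 - 49) = (36 + sqrt(61 + I*sqrt(22)))*(-151) = -5436 - 151*sqrt(61 + I*sqrt(22))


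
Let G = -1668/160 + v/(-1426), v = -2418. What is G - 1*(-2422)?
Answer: 2220209/920 ≈ 2413.3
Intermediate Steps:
G = -8031/920 (G = -1668/160 - 2418/(-1426) = -1668*1/160 - 2418*(-1/1426) = -417/40 + 39/23 = -8031/920 ≈ -8.7293)
G - 1*(-2422) = -8031/920 - 1*(-2422) = -8031/920 + 2422 = 2220209/920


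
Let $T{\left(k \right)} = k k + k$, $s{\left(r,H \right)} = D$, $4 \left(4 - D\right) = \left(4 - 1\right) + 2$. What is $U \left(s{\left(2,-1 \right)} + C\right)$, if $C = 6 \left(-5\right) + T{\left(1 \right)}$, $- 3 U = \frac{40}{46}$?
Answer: $\frac{505}{69} \approx 7.3188$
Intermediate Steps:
$D = \frac{11}{4}$ ($D = 4 - \frac{\left(4 - 1\right) + 2}{4} = 4 - \frac{3 + 2}{4} = 4 - \frac{5}{4} = \frac{11}{4} \approx 2.75$)
$s{\left(r,H \right)} = \frac{11}{4}$
$T{\left(k \right)} = k + k^{2}$ ($T{\left(k \right)} = k^{2} + k = k + k^{2}$)
$U = - \frac{20}{69}$ ($U = - \frac{40 \cdot \frac{1}{46}}{3} = \left(- \frac{1}{3}\right) \frac{20}{23} = - \frac{20}{69} \approx -0.28986$)
$C = -28$ ($C = 6 \left(-5\right) + 1 \left(1 + 1\right) = -30 + 1 \cdot 2 = -30 + 2 = -28$)
$U \left(s{\left(2,-1 \right)} + C\right) = - \frac{20 \left(\frac{11}{4} - 28\right)}{69} = \left(- \frac{20}{69}\right) \left(- \frac{101}{4}\right) = \frac{505}{69}$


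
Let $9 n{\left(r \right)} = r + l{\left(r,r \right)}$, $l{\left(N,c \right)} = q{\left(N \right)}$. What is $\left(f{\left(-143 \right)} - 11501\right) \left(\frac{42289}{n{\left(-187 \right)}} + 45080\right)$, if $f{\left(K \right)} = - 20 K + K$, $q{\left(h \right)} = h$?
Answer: $- \frac{72377169048}{187} \approx -3.8704 \cdot 10^{8}$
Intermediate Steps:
$f{\left(K \right)} = - 19 K$
$l{\left(N,c \right)} = N$
$n{\left(r \right)} = \frac{2 r}{9}$ ($n{\left(r \right)} = \frac{r + r}{9} = \frac{2 r}{9}$)
$\left(f{\left(-143 \right)} - 11501\right) \left(\frac{42289}{n{\left(-187 \right)}} + 45080\right) = \left(\left(-19\right) \left(-143\right) - 11501\right) \left(\frac{42289}{\frac{2}{9} \left(-187\right)} + 45080\right) = \left(2717 - 11501\right) \left(\frac{42289}{- \frac{374}{9}} + 45080\right) = - 8784 \left(42289 \left(- \frac{9}{374}\right) + 45080\right) = - 8784 \left(- \frac{380601}{374} + 45080\right) = \left(-8784\right) \frac{16479319}{374} = - \frac{72377169048}{187}$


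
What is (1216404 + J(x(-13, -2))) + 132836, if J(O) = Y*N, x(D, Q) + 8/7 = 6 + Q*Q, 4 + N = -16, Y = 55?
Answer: 1348140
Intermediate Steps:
N = -20 (N = -4 - 16 = -20)
x(D, Q) = 34/7 + Q**2 (x(D, Q) = -8/7 + (6 + Q*Q) = -8/7 + (6 + Q**2) = 34/7 + Q**2)
J(O) = -1100 (J(O) = 55*(-20) = -1100)
(1216404 + J(x(-13, -2))) + 132836 = (1216404 - 1100) + 132836 = 1215304 + 132836 = 1348140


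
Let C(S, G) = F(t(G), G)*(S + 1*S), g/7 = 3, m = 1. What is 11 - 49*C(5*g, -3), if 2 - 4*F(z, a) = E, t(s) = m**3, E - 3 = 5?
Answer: 15446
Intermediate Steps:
E = 8 (E = 3 + 5 = 8)
t(s) = 1 (t(s) = 1**3 = 1)
g = 21 (g = 7*3 = 21)
F(z, a) = -3/2 (F(z, a) = 1/2 - 1/4*8 = 1/2 - 2 = -3/2)
C(S, G) = -3*S (C(S, G) = -3*(S + 1*S)/2 = -3*(S + S)/2 = -3*S)
11 - 49*C(5*g, -3) = 11 - (-147)*5*21 = 11 - (-147)*105 = 11 - 49*(-315) = 11 + 15435 = 15446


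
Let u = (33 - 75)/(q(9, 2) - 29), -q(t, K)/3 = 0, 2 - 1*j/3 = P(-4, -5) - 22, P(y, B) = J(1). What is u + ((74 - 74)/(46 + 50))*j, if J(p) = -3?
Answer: 42/29 ≈ 1.4483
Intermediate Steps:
P(y, B) = -3
j = 81 (j = 6 - 3*(-3 - 22) = 6 - 3*(-25) = 6 + 75 = 81)
q(t, K) = 0 (q(t, K) = -3*0 = 0)
u = 42/29 (u = (33 - 75)/(0 - 29) = -42/(-29) = -42*(-1/29) = 42/29 ≈ 1.4483)
u + ((74 - 74)/(46 + 50))*j = 42/29 + ((74 - 74)/(46 + 50))*81 = 42/29 + (0/96)*81 = 42/29 + (0*(1/96))*81 = 42/29 + 0*81 = 42/29 + 0 = 42/29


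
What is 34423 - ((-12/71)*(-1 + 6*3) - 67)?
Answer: 2448994/71 ≈ 34493.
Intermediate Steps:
34423 - ((-12/71)*(-1 + 6*3) - 67) = 34423 - ((-12*1/71)*(-1 + 18) - 67) = 34423 - (-12/71*17 - 67) = 34423 - (-204/71 - 67) = 34423 - 1*(-4961/71) = 34423 + 4961/71 = 2448994/71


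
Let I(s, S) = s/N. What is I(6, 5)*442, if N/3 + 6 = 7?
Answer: 884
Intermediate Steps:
N = 3 (N = -18 + 3*7 = -18 + 21 = 3)
I(s, S) = s/3
I(6, 5)*442 = ((1/3)*6)*442 = 2*442 = 884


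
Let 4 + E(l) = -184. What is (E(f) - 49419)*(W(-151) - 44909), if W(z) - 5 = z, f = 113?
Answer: 2235043385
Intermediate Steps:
E(l) = -188 (E(l) = -4 - 184 = -188)
W(z) = 5 + z
(E(f) - 49419)*(W(-151) - 44909) = (-188 - 49419)*((5 - 151) - 44909) = -49607*(-146 - 44909) = -49607*(-45055) = 2235043385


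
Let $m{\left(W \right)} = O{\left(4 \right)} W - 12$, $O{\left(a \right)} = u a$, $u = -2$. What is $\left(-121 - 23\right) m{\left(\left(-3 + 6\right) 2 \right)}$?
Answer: $8640$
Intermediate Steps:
$O{\left(a \right)} = - 2 a$
$m{\left(W \right)} = -12 - 8 W$ ($m{\left(W \right)} = \left(-2\right) 4 W - 12 = - 8 W - 12 = -12 - 8 W$)
$\left(-121 - 23\right) m{\left(\left(-3 + 6\right) 2 \right)} = \left(-121 - 23\right) \left(-12 - 8 \left(-3 + 6\right) 2\right) = - 144 \left(-12 - 8 \cdot 3 \cdot 2\right) = - 144 \left(-12 - 48\right) = \left(-144\right) \left(-60\right) = 8640$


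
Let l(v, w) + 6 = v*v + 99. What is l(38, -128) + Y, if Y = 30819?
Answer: 32356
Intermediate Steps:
l(v, w) = 93 + v² (l(v, w) = -6 + (v*v + 99) = -6 + (v² + 99) = -6 + (99 + v²) = 93 + v²)
l(38, -128) + Y = (93 + 38²) + 30819 = (93 + 1444) + 30819 = 1537 + 30819 = 32356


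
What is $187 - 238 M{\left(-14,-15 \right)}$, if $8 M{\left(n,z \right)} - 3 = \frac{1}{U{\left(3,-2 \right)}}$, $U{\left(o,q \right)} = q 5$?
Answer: $\frac{4029}{40} \approx 100.72$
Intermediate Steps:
$U{\left(o,q \right)} = 5 q$
$M{\left(n,z \right)} = \frac{29}{80}$ ($M{\left(n,z \right)} = \frac{3}{8} + \frac{1}{8 \cdot 5 \left(-2\right)} = \frac{3}{8} + \frac{1}{8 \left(-10\right)} = \frac{3}{8} + \frac{1}{8} \left(- \frac{1}{10}\right) = \frac{3}{8} - \frac{1}{80} = \frac{29}{80}$)
$187 - 238 M{\left(-14,-15 \right)} = 187 - \frac{3451}{40} = \frac{4029}{40}$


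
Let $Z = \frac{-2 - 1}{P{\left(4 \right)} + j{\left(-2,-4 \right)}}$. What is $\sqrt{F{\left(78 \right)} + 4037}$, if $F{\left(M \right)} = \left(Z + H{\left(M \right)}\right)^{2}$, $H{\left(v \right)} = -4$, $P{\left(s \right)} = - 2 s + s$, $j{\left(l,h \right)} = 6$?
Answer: $\frac{\sqrt{16269}}{2} \approx 63.775$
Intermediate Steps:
$P{\left(s \right)} = - s$
$Z = - \frac{3}{2}$ ($Z = \frac{-2 - 1}{\left(-1\right) 4 + 6} = - \frac{3}{-4 + 6} = - \frac{3}{2} \approx -1.5$)
$F{\left(M \right)} = \frac{121}{4}$ ($F{\left(M \right)} = \left(- \frac{3}{2} - 4\right)^{2} = \left(- \frac{11}{2}\right)^{2} = \frac{121}{4}$)
$\sqrt{F{\left(78 \right)} + 4037} = \sqrt{\frac{121}{4} + 4037} = \sqrt{\frac{16269}{4}} = \frac{\sqrt{16269}}{2}$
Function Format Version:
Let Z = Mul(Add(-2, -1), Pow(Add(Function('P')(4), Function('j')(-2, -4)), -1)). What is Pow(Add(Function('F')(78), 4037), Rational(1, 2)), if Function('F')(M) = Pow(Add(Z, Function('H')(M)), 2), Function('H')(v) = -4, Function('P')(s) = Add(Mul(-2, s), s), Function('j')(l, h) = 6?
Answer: Mul(Rational(1, 2), Pow(16269, Rational(1, 2))) ≈ 63.775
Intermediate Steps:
Function('P')(s) = Mul(-1, s)
Z = Rational(-3, 2) (Z = Mul(Add(-2, -1), Pow(Add(Mul(-1, 4), 6), -1)) = Mul(-3, Pow(Add(-4, 6), -1)) = Mul(-3, Pow(2, -1)) = Mul(-3, Rational(1, 2)) = Rational(-3, 2) ≈ -1.5000)
Function('F')(M) = Rational(121, 4) (Function('F')(M) = Pow(Add(Rational(-3, 2), -4), 2) = Pow(Rational(-11, 2), 2) = Rational(121, 4))
Pow(Add(Function('F')(78), 4037), Rational(1, 2)) = Pow(Add(Rational(121, 4), 4037), Rational(1, 2)) = Pow(Rational(16269, 4), Rational(1, 2)) = Mul(Rational(1, 2), Pow(16269, Rational(1, 2)))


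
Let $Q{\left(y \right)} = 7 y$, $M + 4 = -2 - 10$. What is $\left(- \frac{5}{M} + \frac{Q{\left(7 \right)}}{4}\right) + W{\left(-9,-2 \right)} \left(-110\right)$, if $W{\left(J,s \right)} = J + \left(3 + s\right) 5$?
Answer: $\frac{7241}{16} \approx 452.56$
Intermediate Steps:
$M = -16$ ($M = -4 - 12 = -16$)
$W{\left(J,s \right)} = 15 + J + 5 s$ ($W{\left(J,s \right)} = J + \left(15 + 5 s\right) = 15 + J + 5 s$)
$\left(- \frac{5}{M} + \frac{Q{\left(7 \right)}}{4}\right) + W{\left(-9,-2 \right)} \left(-110\right) = \left(- \frac{5}{-16} + \frac{7 \cdot 7}{4}\right) + \left(15 - 9 + 5 \left(-2\right)\right) \left(-110\right) = \left(\left(-5\right) \left(- \frac{1}{16}\right) + 49 \cdot \frac{1}{4}\right) + \left(15 - 9 - 10\right) \left(-110\right) = \left(\frac{5}{16} + \frac{49}{4}\right) - -440 = \frac{201}{16} + 440 = \frac{7241}{16}$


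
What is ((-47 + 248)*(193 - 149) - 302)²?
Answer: 72965764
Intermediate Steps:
((-47 + 248)*(193 - 149) - 302)² = (201*44 - 302)² = (8844 - 302)² = 8542² = 72965764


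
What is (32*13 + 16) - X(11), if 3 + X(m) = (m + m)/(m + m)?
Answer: 434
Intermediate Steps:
X(m) = -2 (X(m) = -3 + (m + m)/(m + m) = -3 + (2*m)/((2*m)) = -3 + (2*m)*(1/(2*m)) = -3 + 1 = -2)
(32*13 + 16) - X(11) = (32*13 + 16) - 1*(-2) = (416 + 16) + 2 = 432 + 2 = 434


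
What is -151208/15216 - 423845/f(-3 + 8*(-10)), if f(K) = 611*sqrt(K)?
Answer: -18901/1902 + 423845*I*sqrt(83)/50713 ≈ -9.9374 + 76.142*I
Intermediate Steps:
-151208/15216 - 423845/f(-3 + 8*(-10)) = -151208/15216 - 423845*1/(611*sqrt(-3 + 8*(-10))) = -151208*1/15216 - 423845*1/(611*sqrt(-3 - 80)) = -18901/1902 - 423845*(-I*sqrt(83)/50713) = -18901/1902 - (-423845)*I*sqrt(83)/50713 = -18901/1902 + 423845*I*sqrt(83)/50713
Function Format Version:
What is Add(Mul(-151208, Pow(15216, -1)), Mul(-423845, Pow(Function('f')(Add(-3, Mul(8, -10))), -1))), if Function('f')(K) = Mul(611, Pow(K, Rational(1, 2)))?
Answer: Add(Rational(-18901, 1902), Mul(Rational(423845, 50713), I, Pow(83, Rational(1, 2)))) ≈ Add(-9.9374, Mul(76.142, I))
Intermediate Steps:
Add(Mul(-151208, Pow(15216, -1)), Mul(-423845, Pow(Function('f')(Add(-3, Mul(8, -10))), -1))) = Add(Mul(-151208, Pow(15216, -1)), Mul(-423845, Pow(Mul(611, Pow(Add(-3, Mul(8, -10)), Rational(1, 2))), -1))) = Add(Mul(-151208, Rational(1, 15216)), Mul(-423845, Pow(Mul(611, Pow(Add(-3, -80), Rational(1, 2))), -1))) = Add(Rational(-18901, 1902), Mul(-423845, Pow(Mul(611, Pow(-83, Rational(1, 2))), -1))) = Add(Rational(-18901, 1902), Mul(-423845, Pow(Mul(611, Mul(I, Pow(83, Rational(1, 2)))), -1))) = Add(Rational(-18901, 1902), Mul(-423845, Pow(Mul(611, I, Pow(83, Rational(1, 2))), -1))) = Add(Rational(-18901, 1902), Mul(-423845, Mul(Rational(-1, 50713), I, Pow(83, Rational(1, 2))))) = Add(Rational(-18901, 1902), Mul(Rational(423845, 50713), I, Pow(83, Rational(1, 2))))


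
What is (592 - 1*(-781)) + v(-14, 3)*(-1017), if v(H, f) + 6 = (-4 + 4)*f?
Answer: 7475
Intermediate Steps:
v(H, f) = -6 (v(H, f) = -6 + (-4 + 4)*f = -6 + 0*f = -6 + 0 = -6)
(592 - 1*(-781)) + v(-14, 3)*(-1017) = (592 - 1*(-781)) - 6*(-1017) = (592 + 781) + 6102 = 1373 + 6102 = 7475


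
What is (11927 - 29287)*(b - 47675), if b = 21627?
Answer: 452193280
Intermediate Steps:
(11927 - 29287)*(b - 47675) = (11927 - 29287)*(21627 - 47675) = -17360*(-26048) = 452193280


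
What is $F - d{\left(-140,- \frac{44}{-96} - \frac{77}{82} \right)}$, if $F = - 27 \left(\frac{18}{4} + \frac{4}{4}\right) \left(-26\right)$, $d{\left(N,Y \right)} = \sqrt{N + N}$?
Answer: $3861 - 2 i \sqrt{70} \approx 3861.0 - 16.733 i$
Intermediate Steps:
$d{\left(N,Y \right)} = \sqrt{2} \sqrt{N}$ ($d{\left(N,Y \right)} = \sqrt{2 N} = \sqrt{2} \sqrt{N}$)
$F = 3861$ ($F = - 27 \left(18 \cdot \frac{1}{4} + 4 \cdot \frac{1}{4}\right) \left(-26\right) = - 27 \left(\frac{9}{2} + 1\right) \left(-26\right) = \left(-27\right) \frac{11}{2} \left(-26\right) = \left(- \frac{297}{2}\right) \left(-26\right) = 3861$)
$F - d{\left(-140,- \frac{44}{-96} - \frac{77}{82} \right)} = 3861 - \sqrt{2} \sqrt{-140} = 3861 - \sqrt{2} \cdot 2 i \sqrt{35} = 3861 - 2 i \sqrt{70}$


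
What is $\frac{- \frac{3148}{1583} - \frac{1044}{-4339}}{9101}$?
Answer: $- \frac{12006520}{62511465337} \approx -0.00019207$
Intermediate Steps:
$\frac{- \frac{3148}{1583} - \frac{1044}{-4339}}{9101} = \left(\left(-3148\right) \frac{1}{1583} - - \frac{1044}{4339}\right) \frac{1}{9101} = \left(- \frac{3148}{1583} + \frac{1044}{4339}\right) \frac{1}{9101} = \left(- \frac{12006520}{6868637}\right) \frac{1}{9101} = - \frac{12006520}{62511465337}$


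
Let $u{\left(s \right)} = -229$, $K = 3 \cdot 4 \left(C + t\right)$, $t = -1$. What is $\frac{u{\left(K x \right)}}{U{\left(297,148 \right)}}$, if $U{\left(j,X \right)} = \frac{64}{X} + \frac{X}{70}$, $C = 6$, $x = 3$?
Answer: $- \frac{296555}{3298} \approx -89.92$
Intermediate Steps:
$K = 60$ ($K = 3 \cdot 4 \left(6 - 1\right) = 12 \cdot 5 = 60$)
$U{\left(j,X \right)} = \frac{64}{X} + \frac{X}{70}$ ($U{\left(j,X \right)} = \frac{64}{X} + X \frac{1}{70} = \frac{64}{X} + \frac{X}{70}$)
$\frac{u{\left(K x \right)}}{U{\left(297,148 \right)}} = - \frac{229}{\frac{64}{148} + \frac{1}{70} \cdot 148} = - \frac{229}{64 \cdot \frac{1}{148} + \frac{74}{35}} = - \frac{229}{\frac{16}{37} + \frac{74}{35}} = - \frac{229}{\frac{3298}{1295}} = \left(-229\right) \frac{1295}{3298} = - \frac{296555}{3298}$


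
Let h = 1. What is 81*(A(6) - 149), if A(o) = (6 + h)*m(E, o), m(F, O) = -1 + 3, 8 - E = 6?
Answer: -10935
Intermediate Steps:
E = 2 (E = 8 - 1*6 = 8 - 6 = 2)
m(F, O) = 2
A(o) = 14 (A(o) = (6 + 1)*2 = 7*2 = 14)
81*(A(6) - 149) = 81*(14 - 149) = 81*(-135) = -10935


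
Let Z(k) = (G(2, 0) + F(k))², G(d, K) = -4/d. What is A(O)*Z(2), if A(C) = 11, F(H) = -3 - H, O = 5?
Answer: 539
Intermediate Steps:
Z(k) = (-5 - k)² (Z(k) = (-4/2 + (-3 - k))² = (-4*½ + (-3 - k))² = (-2 + (-3 - k))² = (-5 - k)²)
A(O)*Z(2) = 11*(5 + 2)² = 11*7² = 11*49 = 539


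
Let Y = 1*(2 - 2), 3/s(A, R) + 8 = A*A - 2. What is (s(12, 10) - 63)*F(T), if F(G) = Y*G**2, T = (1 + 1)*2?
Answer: 0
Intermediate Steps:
T = 4 (T = 2*2 = 4)
s(A, R) = 3/(-10 + A**2) (s(A, R) = 3/(-8 + (A*A - 2)) = 3/(-8 + (A**2 - 2)) = 3/(-8 + (-2 + A**2)) = 3/(-10 + A**2))
Y = 0 (Y = 1*0 = 0)
F(G) = 0 (F(G) = 0*G**2 = 0)
(s(12, 10) - 63)*F(T) = (3/(-10 + 12**2) - 63)*0 = (3/(-10 + 144) - 63)*0 = (3/134 - 63)*0 = -8439/134*0 = 0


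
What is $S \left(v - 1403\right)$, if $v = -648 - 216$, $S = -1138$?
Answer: $2579846$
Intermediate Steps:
$v = -864$
$S \left(v - 1403\right) = - 1138 \left(-864 - 1403\right) = \left(-1138\right) \left(-2267\right) = 2579846$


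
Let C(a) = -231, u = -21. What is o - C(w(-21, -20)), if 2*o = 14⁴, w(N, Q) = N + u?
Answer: 19439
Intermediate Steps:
w(N, Q) = -21 + N (w(N, Q) = N - 21 = -21 + N)
o = 19208 (o = (½)*14⁴ = (½)*38416 = 19208)
o - C(w(-21, -20)) = 19208 - 1*(-231) = 19208 + 231 = 19439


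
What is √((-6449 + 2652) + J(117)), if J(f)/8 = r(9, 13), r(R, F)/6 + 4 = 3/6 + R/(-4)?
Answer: I*√4073 ≈ 63.82*I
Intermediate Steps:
r(R, F) = -21 - 3*R/2 (r(R, F) = -24 + 6*(3/6 + R/(-4)) = -24 + 6*(3*(⅙) + R*(-¼)) = -24 + 6*(½ - R/4) = -24 + (3 - 3*R/2) = -21 - 3*R/2)
J(f) = -276 (J(f) = 8*(-21 - 3/2*9) = 8*(-21 - 27/2) = 8*(-69/2) = -276)
√((-6449 + 2652) + J(117)) = √((-6449 + 2652) - 276) = √(-3797 - 276) = √(-4073) = I*√4073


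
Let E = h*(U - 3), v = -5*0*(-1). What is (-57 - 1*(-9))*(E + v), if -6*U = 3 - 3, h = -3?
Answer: -432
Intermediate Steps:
U = 0 (U = -(3 - 3)/6 = -⅙*0 = 0)
v = 0 (v = 0*(-1) = 0)
E = 9 (E = -3*(0 - 3) = -3*(-3) = 9)
(-57 - 1*(-9))*(E + v) = (-57 - 1*(-9))*(9 + 0) = (-57 + 9)*9 = -48*9 = -432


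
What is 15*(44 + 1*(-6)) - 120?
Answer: 450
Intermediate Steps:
15*(44 + 1*(-6)) - 120 = 15*(44 - 6) - 120 = 15*38 - 120 = 570 - 120 = 450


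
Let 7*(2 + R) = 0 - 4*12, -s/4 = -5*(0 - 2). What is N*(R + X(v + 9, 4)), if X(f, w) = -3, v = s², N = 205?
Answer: -17015/7 ≈ -2430.7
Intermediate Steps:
s = -40 (s = -(-20)*(0 - 2) = -(-20)*(-2) = -4*10 = -40)
v = 1600 (v = (-40)² = 1600)
R = -62/7 (R = -2 + (0 - 4*12)/7 = -2 + (0 - 48)/7 = -2 + (⅐)*(-48) = -2 - 48/7 = -62/7 ≈ -8.8571)
N*(R + X(v + 9, 4)) = 205*(-62/7 - 3) = 205*(-83/7) = -17015/7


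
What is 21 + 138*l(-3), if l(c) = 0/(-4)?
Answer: 21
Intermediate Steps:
l(c) = 0 (l(c) = 0*(-¼) = 0)
21 + 138*l(-3) = 21 + 138*0 = 21 + 0 = 21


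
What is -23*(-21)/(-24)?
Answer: -161/8 ≈ -20.125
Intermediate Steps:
-23*(-21)/(-24) = 483*(-1/24) = -161/8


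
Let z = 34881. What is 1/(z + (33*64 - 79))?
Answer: 1/36914 ≈ 2.7090e-5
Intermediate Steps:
1/(z + (33*64 - 79)) = 1/(34881 + (33*64 - 79)) = 1/(34881 + (2112 - 79)) = 1/(34881 + 2033) = 1/36914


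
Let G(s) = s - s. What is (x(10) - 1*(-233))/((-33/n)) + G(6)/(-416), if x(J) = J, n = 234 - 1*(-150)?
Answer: -31104/11 ≈ -2827.6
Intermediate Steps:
G(s) = 0
n = 384 (n = 234 + 150 = 384)
(x(10) - 1*(-233))/((-33/n)) + G(6)/(-416) = (10 - 1*(-233))/((-33/384)) + 0/(-416) = (10 + 233)/((-33*1/384)) + 0*(-1/416) = 243/(-11/128) + 0 = 243*(-128/11) + 0 = -31104/11 + 0 = -31104/11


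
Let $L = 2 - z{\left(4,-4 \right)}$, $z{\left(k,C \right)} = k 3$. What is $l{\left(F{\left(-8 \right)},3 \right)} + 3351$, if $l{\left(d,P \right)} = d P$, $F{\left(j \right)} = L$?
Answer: $3321$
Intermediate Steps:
$z{\left(k,C \right)} = 3 k$
$L = -10$ ($L = 2 - 3 \cdot 4 = 2 - 12 = -10$)
$F{\left(j \right)} = -10$
$l{\left(d,P \right)} = P d$
$l{\left(F{\left(-8 \right)},3 \right)} + 3351 = 3 \left(-10\right) + 3351 = -30 + 3351 = 3321$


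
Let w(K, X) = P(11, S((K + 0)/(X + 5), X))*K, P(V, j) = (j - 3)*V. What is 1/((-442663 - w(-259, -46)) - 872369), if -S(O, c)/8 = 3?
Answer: -1/1391955 ≈ -7.1841e-7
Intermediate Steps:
S(O, c) = -24 (S(O, c) = -8*3 = -24)
P(V, j) = V*(-3 + j) (P(V, j) = (-3 + j)*V = V*(-3 + j))
w(K, X) = -297*K (w(K, X) = (11*(-3 - 24))*K = (11*(-27))*K = -297*K)
1/((-442663 - w(-259, -46)) - 872369) = 1/((-442663 - (-297)*(-259)) - 872369) = 1/((-442663 - 1*76923) - 872369) = 1/((-442663 - 76923) - 872369) = 1/(-519586 - 872369) = 1/(-1391955) = -1/1391955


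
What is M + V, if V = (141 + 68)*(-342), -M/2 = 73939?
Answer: -219356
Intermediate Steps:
M = -147878 (M = -2*73939 = -147878)
V = -71478 (V = 209*(-342) = -71478)
M + V = -147878 - 71478 = -219356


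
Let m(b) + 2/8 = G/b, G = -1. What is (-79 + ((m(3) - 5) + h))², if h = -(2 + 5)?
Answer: 1207801/144 ≈ 8387.5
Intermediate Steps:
m(b) = -¼ - 1/b
h = -7 (h = -1*7 = -7)
(-79 + ((m(3) - 5) + h))² = (-79 + (((¼)*(-4 - 1*3)/3 - 5) - 7))² = (-79 + (((¼)*(⅓)*(-4 - 3) - 5) - 7))² = (-79 + (((¼)*(⅓)*(-7) - 5) - 7))² = (-79 + ((-7/12 - 5) - 7))² = (-79 + (-67/12 - 7))² = (-79 - 151/12)² = (-1099/12)² = 1207801/144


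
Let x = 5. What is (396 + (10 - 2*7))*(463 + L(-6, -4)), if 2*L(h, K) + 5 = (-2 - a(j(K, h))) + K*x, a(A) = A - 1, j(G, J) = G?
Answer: 177184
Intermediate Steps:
a(A) = -1 + A
L(h, K) = -3 + 2*K (L(h, K) = -5/2 + ((-2 - (-1 + K)) + K*5)/2 = -5/2 + ((-2 + (1 - K)) + 5*K)/2 = -5/2 + ((-1 - K) + 5*K)/2 = -5/2 + (-1 + 4*K)/2 = -5/2 + (-½ + 2*K) = -3 + 2*K)
(396 + (10 - 2*7))*(463 + L(-6, -4)) = (396 + (10 - 2*7))*(463 + (-3 + 2*(-4))) = (396 + (10 - 14))*(463 + (-3 - 8)) = (396 - 4)*(463 - 11) = 392*452 = 177184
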